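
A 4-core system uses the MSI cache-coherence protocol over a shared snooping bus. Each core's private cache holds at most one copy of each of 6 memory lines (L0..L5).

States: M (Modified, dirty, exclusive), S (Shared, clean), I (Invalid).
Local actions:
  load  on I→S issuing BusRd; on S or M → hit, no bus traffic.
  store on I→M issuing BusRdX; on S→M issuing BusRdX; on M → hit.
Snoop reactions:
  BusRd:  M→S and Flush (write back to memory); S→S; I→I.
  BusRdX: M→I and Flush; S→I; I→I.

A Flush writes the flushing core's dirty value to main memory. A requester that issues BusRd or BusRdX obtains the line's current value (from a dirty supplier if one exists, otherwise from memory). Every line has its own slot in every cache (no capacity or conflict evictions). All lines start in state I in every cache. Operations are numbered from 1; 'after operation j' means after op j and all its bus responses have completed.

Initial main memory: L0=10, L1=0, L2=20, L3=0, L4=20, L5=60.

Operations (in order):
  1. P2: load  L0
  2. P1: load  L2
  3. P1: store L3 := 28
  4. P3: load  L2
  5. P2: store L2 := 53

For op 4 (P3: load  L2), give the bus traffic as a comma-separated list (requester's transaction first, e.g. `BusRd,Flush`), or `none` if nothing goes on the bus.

[1] P2: load  L0 | P0:I, P1:I, P2:S(10), P3:I | bus: BusRd
[2] P1: load  L2 | P0:I, P1:S(20), P2:I, P3:I | bus: BusRd
[3] P1: store L3 := 28 | P0:I, P1:M(28), P2:I, P3:I | bus: BusRdX
[4] P3: load  L2 | P0:I, P1:S(20), P2:I, P3:S(20) | bus: BusRd
[5] P2: store L2 := 53 | P0:I, P1:I, P2:M(53), P3:I | bus: BusRdX

bus = BusRd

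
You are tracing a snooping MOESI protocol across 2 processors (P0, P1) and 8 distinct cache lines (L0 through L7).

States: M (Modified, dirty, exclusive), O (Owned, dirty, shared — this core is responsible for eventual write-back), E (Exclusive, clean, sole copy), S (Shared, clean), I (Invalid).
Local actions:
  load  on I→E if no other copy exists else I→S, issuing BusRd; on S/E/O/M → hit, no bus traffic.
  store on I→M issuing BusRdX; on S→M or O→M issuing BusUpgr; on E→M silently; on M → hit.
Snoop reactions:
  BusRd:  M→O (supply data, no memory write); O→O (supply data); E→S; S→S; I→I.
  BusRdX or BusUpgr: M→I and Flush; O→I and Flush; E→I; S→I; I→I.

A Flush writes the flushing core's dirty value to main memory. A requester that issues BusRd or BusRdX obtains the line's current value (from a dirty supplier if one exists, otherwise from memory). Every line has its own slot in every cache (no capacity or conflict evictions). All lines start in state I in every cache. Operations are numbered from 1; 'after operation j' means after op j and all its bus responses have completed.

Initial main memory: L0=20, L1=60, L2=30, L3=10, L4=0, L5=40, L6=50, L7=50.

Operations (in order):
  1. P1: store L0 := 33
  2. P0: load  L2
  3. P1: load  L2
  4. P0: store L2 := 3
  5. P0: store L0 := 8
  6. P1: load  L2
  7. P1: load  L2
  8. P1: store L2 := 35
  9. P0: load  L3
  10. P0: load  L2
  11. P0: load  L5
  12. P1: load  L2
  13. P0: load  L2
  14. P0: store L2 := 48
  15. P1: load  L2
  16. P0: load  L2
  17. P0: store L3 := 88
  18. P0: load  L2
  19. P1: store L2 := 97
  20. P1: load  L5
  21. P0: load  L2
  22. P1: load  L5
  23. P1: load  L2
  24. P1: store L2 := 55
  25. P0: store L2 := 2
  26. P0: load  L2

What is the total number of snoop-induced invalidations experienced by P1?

invalidations = 4

1. P1: store L0 := 33  bus=[BusRdX]  L0: P0=I P1=M  mem[L0]=20
2. P0: load  L2  bus=[BusRd]  L2: P0=E P1=I  mem[L2]=30
3. P1: load  L2  bus=[BusRd]  L2: P0=S P1=S  mem[L2]=30
4. P0: store L2 := 3  bus=[BusUpgr]  L2: P0=M P1=I  mem[L2]=30
5. P0: store L0 := 8  bus=[BusRdX,Flush]  L0: P0=M P1=I  mem[L0]=33
6. P1: load  L2  bus=[BusRd]  L2: P0=O P1=S  mem[L2]=30
7. P1: load  L2  bus=[-]  L2: P0=O P1=S  mem[L2]=30
8. P1: store L2 := 35  bus=[BusUpgr,Flush]  L2: P0=I P1=M  mem[L2]=3
9. P0: load  L3  bus=[BusRd]  L3: P0=E P1=I  mem[L3]=10
10. P0: load  L2  bus=[BusRd]  L2: P0=S P1=O  mem[L2]=3
11. P0: load  L5  bus=[BusRd]  L5: P0=E P1=I  mem[L5]=40
12. P1: load  L2  bus=[-]  L2: P0=S P1=O  mem[L2]=3
13. P0: load  L2  bus=[-]  L2: P0=S P1=O  mem[L2]=3
14. P0: store L2 := 48  bus=[BusUpgr,Flush]  L2: P0=M P1=I  mem[L2]=35
15. P1: load  L2  bus=[BusRd]  L2: P0=O P1=S  mem[L2]=35
16. P0: load  L2  bus=[-]  L2: P0=O P1=S  mem[L2]=35
17. P0: store L3 := 88  bus=[-]  L3: P0=M P1=I  mem[L3]=10
18. P0: load  L2  bus=[-]  L2: P0=O P1=S  mem[L2]=35
19. P1: store L2 := 97  bus=[BusUpgr,Flush]  L2: P0=I P1=M  mem[L2]=48
20. P1: load  L5  bus=[BusRd]  L5: P0=S P1=S  mem[L5]=40
21. P0: load  L2  bus=[BusRd]  L2: P0=S P1=O  mem[L2]=48
22. P1: load  L5  bus=[-]  L5: P0=S P1=S  mem[L5]=40
23. P1: load  L2  bus=[-]  L2: P0=S P1=O  mem[L2]=48
24. P1: store L2 := 55  bus=[BusUpgr]  L2: P0=I P1=M  mem[L2]=48
25. P0: store L2 := 2  bus=[BusRdX,Flush]  L2: P0=M P1=I  mem[L2]=55
26. P0: load  L2  bus=[-]  L2: P0=M P1=I  mem[L2]=55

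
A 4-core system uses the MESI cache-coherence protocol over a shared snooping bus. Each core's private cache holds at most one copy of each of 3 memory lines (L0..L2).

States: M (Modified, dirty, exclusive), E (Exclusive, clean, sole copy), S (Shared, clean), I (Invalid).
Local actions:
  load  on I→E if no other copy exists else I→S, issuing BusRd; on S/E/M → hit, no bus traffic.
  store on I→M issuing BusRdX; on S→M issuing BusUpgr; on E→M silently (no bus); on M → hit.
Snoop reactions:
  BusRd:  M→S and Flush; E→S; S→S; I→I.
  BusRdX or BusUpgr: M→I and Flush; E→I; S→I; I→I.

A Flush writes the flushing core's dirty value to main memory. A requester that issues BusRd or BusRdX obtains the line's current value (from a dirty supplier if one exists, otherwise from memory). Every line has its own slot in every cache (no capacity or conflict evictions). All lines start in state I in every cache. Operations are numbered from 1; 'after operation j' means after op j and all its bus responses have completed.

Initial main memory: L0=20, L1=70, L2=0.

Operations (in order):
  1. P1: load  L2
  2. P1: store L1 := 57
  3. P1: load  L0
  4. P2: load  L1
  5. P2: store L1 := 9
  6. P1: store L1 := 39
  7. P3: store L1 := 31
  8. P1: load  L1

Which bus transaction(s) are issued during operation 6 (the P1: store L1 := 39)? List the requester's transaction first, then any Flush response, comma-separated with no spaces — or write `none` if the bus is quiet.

bus = BusRdX,Flush

step 1: P1: load  L2  ⟶  IEII  (L2)  txn=BusRd  M[L2]=0
step 2: P1: store L1 := 57  ⟶  IMII  (L1)  txn=BusRdX  M[L1]=70
step 3: P1: load  L0  ⟶  IEII  (L0)  txn=BusRd  M[L0]=20
step 4: P2: load  L1  ⟶  ISSI  (L1)  txn=BusRd+Flush  M[L1]=57
step 5: P2: store L1 := 9  ⟶  IIMI  (L1)  txn=BusUpgr  M[L1]=57
step 6: P1: store L1 := 39  ⟶  IMII  (L1)  txn=BusRdX+Flush  M[L1]=9
step 7: P3: store L1 := 31  ⟶  IIIM  (L1)  txn=BusRdX+Flush  M[L1]=39
step 8: P1: load  L1  ⟶  ISIS  (L1)  txn=BusRd+Flush  M[L1]=31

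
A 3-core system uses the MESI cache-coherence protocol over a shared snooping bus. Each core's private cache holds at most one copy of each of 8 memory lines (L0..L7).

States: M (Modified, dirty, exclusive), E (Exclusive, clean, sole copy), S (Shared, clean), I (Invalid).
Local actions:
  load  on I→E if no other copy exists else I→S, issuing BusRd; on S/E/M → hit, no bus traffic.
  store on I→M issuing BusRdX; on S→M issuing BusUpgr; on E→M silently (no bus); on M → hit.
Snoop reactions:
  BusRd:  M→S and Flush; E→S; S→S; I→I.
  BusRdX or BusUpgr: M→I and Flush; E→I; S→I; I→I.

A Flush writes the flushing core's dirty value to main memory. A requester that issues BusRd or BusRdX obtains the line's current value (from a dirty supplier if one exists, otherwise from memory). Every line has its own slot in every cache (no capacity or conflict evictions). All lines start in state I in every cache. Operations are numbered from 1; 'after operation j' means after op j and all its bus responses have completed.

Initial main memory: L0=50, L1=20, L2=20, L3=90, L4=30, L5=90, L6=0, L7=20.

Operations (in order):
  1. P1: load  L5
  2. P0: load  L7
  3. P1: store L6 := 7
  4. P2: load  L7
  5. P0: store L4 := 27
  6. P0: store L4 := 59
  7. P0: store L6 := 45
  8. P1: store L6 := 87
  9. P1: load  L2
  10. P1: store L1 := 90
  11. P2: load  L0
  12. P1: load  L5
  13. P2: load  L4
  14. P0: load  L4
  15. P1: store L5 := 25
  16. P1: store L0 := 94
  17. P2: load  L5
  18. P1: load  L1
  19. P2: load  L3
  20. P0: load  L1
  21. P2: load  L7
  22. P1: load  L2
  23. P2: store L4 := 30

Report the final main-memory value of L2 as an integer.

  op1 P1: load  L5 → I/E/I on L5; bus BusRd; mem=90
  op2 P0: load  L7 → E/I/I on L7; bus BusRd; mem=20
  op3 P1: store L6 := 7 → I/M/I on L6; bus BusRdX; mem=0
  op4 P2: load  L7 → S/I/S on L7; bus BusRd; mem=20
  op5 P0: store L4 := 27 → M/I/I on L4; bus BusRdX; mem=30
  op6 P0: store L4 := 59 → M/I/I on L4; bus (none); mem=30
  op7 P0: store L6 := 45 → M/I/I on L6; bus BusRdX Flush; mem=7
  op8 P1: store L6 := 87 → I/M/I on L6; bus BusRdX Flush; mem=45
  op9 P1: load  L2 → I/E/I on L2; bus BusRd; mem=20
  op10 P1: store L1 := 90 → I/M/I on L1; bus BusRdX; mem=20
  op11 P2: load  L0 → I/I/E on L0; bus BusRd; mem=50
  op12 P1: load  L5 → I/E/I on L5; bus (none); mem=90
  op13 P2: load  L4 → S/I/S on L4; bus BusRd Flush; mem=59
  op14 P0: load  L4 → S/I/S on L4; bus (none); mem=59
  op15 P1: store L5 := 25 → I/M/I on L5; bus (none); mem=90
  op16 P1: store L0 := 94 → I/M/I on L0; bus BusRdX; mem=50
  op17 P2: load  L5 → I/S/S on L5; bus BusRd Flush; mem=25
  op18 P1: load  L1 → I/M/I on L1; bus (none); mem=20
  op19 P2: load  L3 → I/I/E on L3; bus BusRd; mem=90
  op20 P0: load  L1 → S/S/I on L1; bus BusRd Flush; mem=90
  op21 P2: load  L7 → S/I/S on L7; bus (none); mem=20
  op22 P1: load  L2 → I/E/I on L2; bus (none); mem=20
  op23 P2: store L4 := 30 → I/I/M on L4; bus BusUpgr; mem=59

memory[L2] = 20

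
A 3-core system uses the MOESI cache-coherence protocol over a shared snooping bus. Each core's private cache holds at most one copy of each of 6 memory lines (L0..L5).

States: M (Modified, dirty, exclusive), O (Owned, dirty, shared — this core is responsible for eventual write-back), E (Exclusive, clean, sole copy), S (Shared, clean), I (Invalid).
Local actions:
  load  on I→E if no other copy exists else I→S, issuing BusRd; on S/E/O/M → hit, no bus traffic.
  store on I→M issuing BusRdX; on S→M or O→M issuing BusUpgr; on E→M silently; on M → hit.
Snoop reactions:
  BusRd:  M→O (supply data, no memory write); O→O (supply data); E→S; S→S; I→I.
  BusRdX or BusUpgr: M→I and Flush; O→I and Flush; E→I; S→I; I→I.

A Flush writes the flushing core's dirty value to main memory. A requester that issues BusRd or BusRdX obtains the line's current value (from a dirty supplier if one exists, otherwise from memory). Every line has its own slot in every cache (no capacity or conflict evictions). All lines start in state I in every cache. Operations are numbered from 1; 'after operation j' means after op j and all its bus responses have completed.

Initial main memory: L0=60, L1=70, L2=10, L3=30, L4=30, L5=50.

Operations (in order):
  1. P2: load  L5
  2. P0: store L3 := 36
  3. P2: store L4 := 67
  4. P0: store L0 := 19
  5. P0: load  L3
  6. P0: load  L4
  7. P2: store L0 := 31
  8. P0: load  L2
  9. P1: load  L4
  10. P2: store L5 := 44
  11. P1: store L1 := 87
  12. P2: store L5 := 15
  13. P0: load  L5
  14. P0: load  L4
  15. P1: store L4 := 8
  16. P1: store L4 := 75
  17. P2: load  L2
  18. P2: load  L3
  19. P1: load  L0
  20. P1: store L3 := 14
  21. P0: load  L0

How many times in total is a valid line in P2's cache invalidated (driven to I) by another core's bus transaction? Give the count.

1. P2: load  L5  bus=[BusRd]  L5: P0=I P1=I P2=E  mem[L5]=50
2. P0: store L3 := 36  bus=[BusRdX]  L3: P0=M P1=I P2=I  mem[L3]=30
3. P2: store L4 := 67  bus=[BusRdX]  L4: P0=I P1=I P2=M  mem[L4]=30
4. P0: store L0 := 19  bus=[BusRdX]  L0: P0=M P1=I P2=I  mem[L0]=60
5. P0: load  L3  bus=[-]  L3: P0=M P1=I P2=I  mem[L3]=30
6. P0: load  L4  bus=[BusRd]  L4: P0=S P1=I P2=O  mem[L4]=30
7. P2: store L0 := 31  bus=[BusRdX,Flush]  L0: P0=I P1=I P2=M  mem[L0]=19
8. P0: load  L2  bus=[BusRd]  L2: P0=E P1=I P2=I  mem[L2]=10
9. P1: load  L4  bus=[BusRd]  L4: P0=S P1=S P2=O  mem[L4]=30
10. P2: store L5 := 44  bus=[-]  L5: P0=I P1=I P2=M  mem[L5]=50
11. P1: store L1 := 87  bus=[BusRdX]  L1: P0=I P1=M P2=I  mem[L1]=70
12. P2: store L5 := 15  bus=[-]  L5: P0=I P1=I P2=M  mem[L5]=50
13. P0: load  L5  bus=[BusRd]  L5: P0=S P1=I P2=O  mem[L5]=50
14. P0: load  L4  bus=[-]  L4: P0=S P1=S P2=O  mem[L4]=30
15. P1: store L4 := 8  bus=[BusUpgr,Flush]  L4: P0=I P1=M P2=I  mem[L4]=67
16. P1: store L4 := 75  bus=[-]  L4: P0=I P1=M P2=I  mem[L4]=67
17. P2: load  L2  bus=[BusRd]  L2: P0=S P1=I P2=S  mem[L2]=10
18. P2: load  L3  bus=[BusRd]  L3: P0=O P1=I P2=S  mem[L3]=30
19. P1: load  L0  bus=[BusRd]  L0: P0=I P1=S P2=O  mem[L0]=19
20. P1: store L3 := 14  bus=[BusRdX,Flush]  L3: P0=I P1=M P2=I  mem[L3]=36
21. P0: load  L0  bus=[BusRd]  L0: P0=S P1=S P2=O  mem[L0]=19

invalidations = 2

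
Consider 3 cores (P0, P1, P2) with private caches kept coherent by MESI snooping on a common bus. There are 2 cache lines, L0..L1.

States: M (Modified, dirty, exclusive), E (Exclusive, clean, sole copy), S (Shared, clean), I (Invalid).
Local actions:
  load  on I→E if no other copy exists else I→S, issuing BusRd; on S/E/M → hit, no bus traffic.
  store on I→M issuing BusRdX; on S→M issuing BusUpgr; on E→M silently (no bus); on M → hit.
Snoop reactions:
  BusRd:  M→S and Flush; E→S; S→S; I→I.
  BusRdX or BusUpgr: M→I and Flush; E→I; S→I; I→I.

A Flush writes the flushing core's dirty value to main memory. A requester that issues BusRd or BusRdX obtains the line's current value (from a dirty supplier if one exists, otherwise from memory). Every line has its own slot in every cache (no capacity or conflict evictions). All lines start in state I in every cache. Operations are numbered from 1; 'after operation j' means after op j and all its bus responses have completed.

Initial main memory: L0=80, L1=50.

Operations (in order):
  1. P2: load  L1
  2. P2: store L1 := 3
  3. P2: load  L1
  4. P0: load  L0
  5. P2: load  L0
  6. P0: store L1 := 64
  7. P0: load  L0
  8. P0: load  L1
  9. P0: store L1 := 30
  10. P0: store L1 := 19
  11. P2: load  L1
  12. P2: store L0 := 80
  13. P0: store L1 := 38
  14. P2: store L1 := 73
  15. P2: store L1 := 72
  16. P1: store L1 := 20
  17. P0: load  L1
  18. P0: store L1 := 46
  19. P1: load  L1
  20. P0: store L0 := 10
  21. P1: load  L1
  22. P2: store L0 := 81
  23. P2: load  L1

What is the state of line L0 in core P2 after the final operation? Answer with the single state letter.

state = M

[1] P2: load  L1 | P0:I, P1:I, P2:E(50) | bus: BusRd
[2] P2: store L1 := 3 | P0:I, P1:I, P2:M(3) | bus: none
[3] P2: load  L1 | P0:I, P1:I, P2:M(3) | bus: none
[4] P0: load  L0 | P0:E(80), P1:I, P2:I | bus: BusRd
[5] P2: load  L0 | P0:S(80), P1:I, P2:S(80) | bus: BusRd
[6] P0: store L1 := 64 | P0:M(64), P1:I, P2:I | bus: BusRdX,Flush
[7] P0: load  L0 | P0:S(80), P1:I, P2:S(80) | bus: none
[8] P0: load  L1 | P0:M(64), P1:I, P2:I | bus: none
[9] P0: store L1 := 30 | P0:M(30), P1:I, P2:I | bus: none
[10] P0: store L1 := 19 | P0:M(19), P1:I, P2:I | bus: none
[11] P2: load  L1 | P0:S(19), P1:I, P2:S(19) | bus: BusRd,Flush
[12] P2: store L0 := 80 | P0:I, P1:I, P2:M(80) | bus: BusUpgr
[13] P0: store L1 := 38 | P0:M(38), P1:I, P2:I | bus: BusUpgr
[14] P2: store L1 := 73 | P0:I, P1:I, P2:M(73) | bus: BusRdX,Flush
[15] P2: store L1 := 72 | P0:I, P1:I, P2:M(72) | bus: none
[16] P1: store L1 := 20 | P0:I, P1:M(20), P2:I | bus: BusRdX,Flush
[17] P0: load  L1 | P0:S(20), P1:S(20), P2:I | bus: BusRd,Flush
[18] P0: store L1 := 46 | P0:M(46), P1:I, P2:I | bus: BusUpgr
[19] P1: load  L1 | P0:S(46), P1:S(46), P2:I | bus: BusRd,Flush
[20] P0: store L0 := 10 | P0:M(10), P1:I, P2:I | bus: BusRdX,Flush
[21] P1: load  L1 | P0:S(46), P1:S(46), P2:I | bus: none
[22] P2: store L0 := 81 | P0:I, P1:I, P2:M(81) | bus: BusRdX,Flush
[23] P2: load  L1 | P0:S(46), P1:S(46), P2:S(46) | bus: BusRd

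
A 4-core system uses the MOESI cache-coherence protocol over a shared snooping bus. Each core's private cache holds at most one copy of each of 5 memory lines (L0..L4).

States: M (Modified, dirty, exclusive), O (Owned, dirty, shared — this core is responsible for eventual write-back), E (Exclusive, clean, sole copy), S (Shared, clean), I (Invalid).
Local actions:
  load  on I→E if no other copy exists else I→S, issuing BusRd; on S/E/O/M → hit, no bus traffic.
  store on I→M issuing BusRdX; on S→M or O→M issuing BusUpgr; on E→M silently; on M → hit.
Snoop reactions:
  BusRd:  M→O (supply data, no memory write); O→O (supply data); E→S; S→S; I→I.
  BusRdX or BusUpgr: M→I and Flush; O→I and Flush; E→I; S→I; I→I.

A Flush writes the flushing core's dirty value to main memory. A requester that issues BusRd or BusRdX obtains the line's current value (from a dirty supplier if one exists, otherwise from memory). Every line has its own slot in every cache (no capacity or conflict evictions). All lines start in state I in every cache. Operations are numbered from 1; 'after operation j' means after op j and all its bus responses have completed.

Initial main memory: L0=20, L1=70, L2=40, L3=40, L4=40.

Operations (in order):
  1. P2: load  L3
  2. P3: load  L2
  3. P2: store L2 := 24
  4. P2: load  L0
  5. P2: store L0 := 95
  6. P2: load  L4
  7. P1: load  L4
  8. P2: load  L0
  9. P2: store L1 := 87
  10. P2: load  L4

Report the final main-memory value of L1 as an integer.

memory[L1] = 70

  op1 P2: load  L3 → I/I/E/I on L3; bus BusRd; mem=40
  op2 P3: load  L2 → I/I/I/E on L2; bus BusRd; mem=40
  op3 P2: store L2 := 24 → I/I/M/I on L2; bus BusRdX; mem=40
  op4 P2: load  L0 → I/I/E/I on L0; bus BusRd; mem=20
  op5 P2: store L0 := 95 → I/I/M/I on L0; bus (none); mem=20
  op6 P2: load  L4 → I/I/E/I on L4; bus BusRd; mem=40
  op7 P1: load  L4 → I/S/S/I on L4; bus BusRd; mem=40
  op8 P2: load  L0 → I/I/M/I on L0; bus (none); mem=20
  op9 P2: store L1 := 87 → I/I/M/I on L1; bus BusRdX; mem=70
  op10 P2: load  L4 → I/S/S/I on L4; bus (none); mem=40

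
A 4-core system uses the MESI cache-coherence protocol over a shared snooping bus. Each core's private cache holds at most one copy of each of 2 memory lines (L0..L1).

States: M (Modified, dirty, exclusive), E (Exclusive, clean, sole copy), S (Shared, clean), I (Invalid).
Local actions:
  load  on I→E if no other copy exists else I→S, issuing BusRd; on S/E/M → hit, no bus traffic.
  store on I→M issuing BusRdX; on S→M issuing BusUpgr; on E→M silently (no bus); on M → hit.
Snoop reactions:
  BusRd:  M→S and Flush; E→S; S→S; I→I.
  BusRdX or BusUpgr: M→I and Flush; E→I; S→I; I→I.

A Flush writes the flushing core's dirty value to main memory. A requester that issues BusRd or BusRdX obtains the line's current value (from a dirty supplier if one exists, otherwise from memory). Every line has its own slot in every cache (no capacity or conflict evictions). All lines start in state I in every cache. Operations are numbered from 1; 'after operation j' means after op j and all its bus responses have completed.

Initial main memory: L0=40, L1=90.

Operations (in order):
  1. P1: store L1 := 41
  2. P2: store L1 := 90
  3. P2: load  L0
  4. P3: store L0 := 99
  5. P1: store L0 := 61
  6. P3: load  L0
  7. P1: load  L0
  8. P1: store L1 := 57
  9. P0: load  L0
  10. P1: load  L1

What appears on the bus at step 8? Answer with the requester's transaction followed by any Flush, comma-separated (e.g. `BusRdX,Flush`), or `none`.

[1] P1: store L1 := 41 | P0:I, P1:M(41), P2:I, P3:I | bus: BusRdX
[2] P2: store L1 := 90 | P0:I, P1:I, P2:M(90), P3:I | bus: BusRdX,Flush
[3] P2: load  L0 | P0:I, P1:I, P2:E(40), P3:I | bus: BusRd
[4] P3: store L0 := 99 | P0:I, P1:I, P2:I, P3:M(99) | bus: BusRdX
[5] P1: store L0 := 61 | P0:I, P1:M(61), P2:I, P3:I | bus: BusRdX,Flush
[6] P3: load  L0 | P0:I, P1:S(61), P2:I, P3:S(61) | bus: BusRd,Flush
[7] P1: load  L0 | P0:I, P1:S(61), P2:I, P3:S(61) | bus: none
[8] P1: store L1 := 57 | P0:I, P1:M(57), P2:I, P3:I | bus: BusRdX,Flush
[9] P0: load  L0 | P0:S(61), P1:S(61), P2:I, P3:S(61) | bus: BusRd
[10] P1: load  L1 | P0:I, P1:M(57), P2:I, P3:I | bus: none

bus = BusRdX,Flush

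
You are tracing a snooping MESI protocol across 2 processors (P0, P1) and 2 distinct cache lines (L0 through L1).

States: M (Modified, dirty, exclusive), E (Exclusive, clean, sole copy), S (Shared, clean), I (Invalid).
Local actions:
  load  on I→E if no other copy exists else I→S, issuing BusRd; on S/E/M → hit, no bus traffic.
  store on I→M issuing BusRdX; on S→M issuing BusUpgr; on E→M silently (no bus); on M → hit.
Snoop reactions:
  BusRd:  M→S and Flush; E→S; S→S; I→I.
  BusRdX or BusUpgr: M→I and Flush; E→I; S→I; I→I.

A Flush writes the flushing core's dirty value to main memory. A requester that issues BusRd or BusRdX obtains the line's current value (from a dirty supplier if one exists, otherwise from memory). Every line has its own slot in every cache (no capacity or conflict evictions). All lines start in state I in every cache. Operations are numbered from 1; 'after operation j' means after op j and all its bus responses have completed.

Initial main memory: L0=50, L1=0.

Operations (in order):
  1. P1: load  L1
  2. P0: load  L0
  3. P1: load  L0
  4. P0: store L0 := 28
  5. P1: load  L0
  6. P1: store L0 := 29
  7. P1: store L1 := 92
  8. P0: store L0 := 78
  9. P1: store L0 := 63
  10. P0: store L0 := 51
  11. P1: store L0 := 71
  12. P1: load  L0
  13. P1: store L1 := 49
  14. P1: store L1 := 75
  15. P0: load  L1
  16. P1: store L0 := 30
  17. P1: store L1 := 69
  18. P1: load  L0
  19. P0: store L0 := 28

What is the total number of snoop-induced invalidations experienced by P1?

invalidations = 4

  op1 P1: load  L1 → I/E on L1; bus BusRd; mem=0
  op2 P0: load  L0 → E/I on L0; bus BusRd; mem=50
  op3 P1: load  L0 → S/S on L0; bus BusRd; mem=50
  op4 P0: store L0 := 28 → M/I on L0; bus BusUpgr; mem=50
  op5 P1: load  L0 → S/S on L0; bus BusRd Flush; mem=28
  op6 P1: store L0 := 29 → I/M on L0; bus BusUpgr; mem=28
  op7 P1: store L1 := 92 → I/M on L1; bus (none); mem=0
  op8 P0: store L0 := 78 → M/I on L0; bus BusRdX Flush; mem=29
  op9 P1: store L0 := 63 → I/M on L0; bus BusRdX Flush; mem=78
  op10 P0: store L0 := 51 → M/I on L0; bus BusRdX Flush; mem=63
  op11 P1: store L0 := 71 → I/M on L0; bus BusRdX Flush; mem=51
  op12 P1: load  L0 → I/M on L0; bus (none); mem=51
  op13 P1: store L1 := 49 → I/M on L1; bus (none); mem=0
  op14 P1: store L1 := 75 → I/M on L1; bus (none); mem=0
  op15 P0: load  L1 → S/S on L1; bus BusRd Flush; mem=75
  op16 P1: store L0 := 30 → I/M on L0; bus (none); mem=51
  op17 P1: store L1 := 69 → I/M on L1; bus BusUpgr; mem=75
  op18 P1: load  L0 → I/M on L0; bus (none); mem=51
  op19 P0: store L0 := 28 → M/I on L0; bus BusRdX Flush; mem=30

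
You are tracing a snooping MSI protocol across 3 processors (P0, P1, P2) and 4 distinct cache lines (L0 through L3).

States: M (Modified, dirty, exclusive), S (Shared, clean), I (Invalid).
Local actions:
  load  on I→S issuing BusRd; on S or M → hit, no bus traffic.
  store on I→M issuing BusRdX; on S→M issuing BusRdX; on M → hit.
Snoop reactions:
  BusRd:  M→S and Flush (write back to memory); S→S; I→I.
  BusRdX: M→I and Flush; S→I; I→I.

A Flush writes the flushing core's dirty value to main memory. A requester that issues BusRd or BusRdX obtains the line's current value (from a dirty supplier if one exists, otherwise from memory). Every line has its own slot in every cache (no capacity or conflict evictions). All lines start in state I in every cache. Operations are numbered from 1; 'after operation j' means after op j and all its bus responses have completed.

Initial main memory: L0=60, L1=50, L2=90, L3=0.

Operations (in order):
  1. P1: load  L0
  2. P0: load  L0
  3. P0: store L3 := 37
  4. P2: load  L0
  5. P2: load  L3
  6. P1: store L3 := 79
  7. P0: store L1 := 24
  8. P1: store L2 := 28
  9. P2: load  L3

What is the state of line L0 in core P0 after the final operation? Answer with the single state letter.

state = S

[1] P1: load  L0 | P0:I, P1:S(60), P2:I | bus: BusRd
[2] P0: load  L0 | P0:S(60), P1:S(60), P2:I | bus: BusRd
[3] P0: store L3 := 37 | P0:M(37), P1:I, P2:I | bus: BusRdX
[4] P2: load  L0 | P0:S(60), P1:S(60), P2:S(60) | bus: BusRd
[5] P2: load  L3 | P0:S(37), P1:I, P2:S(37) | bus: BusRd,Flush
[6] P1: store L3 := 79 | P0:I, P1:M(79), P2:I | bus: BusRdX
[7] P0: store L1 := 24 | P0:M(24), P1:I, P2:I | bus: BusRdX
[8] P1: store L2 := 28 | P0:I, P1:M(28), P2:I | bus: BusRdX
[9] P2: load  L3 | P0:I, P1:S(79), P2:S(79) | bus: BusRd,Flush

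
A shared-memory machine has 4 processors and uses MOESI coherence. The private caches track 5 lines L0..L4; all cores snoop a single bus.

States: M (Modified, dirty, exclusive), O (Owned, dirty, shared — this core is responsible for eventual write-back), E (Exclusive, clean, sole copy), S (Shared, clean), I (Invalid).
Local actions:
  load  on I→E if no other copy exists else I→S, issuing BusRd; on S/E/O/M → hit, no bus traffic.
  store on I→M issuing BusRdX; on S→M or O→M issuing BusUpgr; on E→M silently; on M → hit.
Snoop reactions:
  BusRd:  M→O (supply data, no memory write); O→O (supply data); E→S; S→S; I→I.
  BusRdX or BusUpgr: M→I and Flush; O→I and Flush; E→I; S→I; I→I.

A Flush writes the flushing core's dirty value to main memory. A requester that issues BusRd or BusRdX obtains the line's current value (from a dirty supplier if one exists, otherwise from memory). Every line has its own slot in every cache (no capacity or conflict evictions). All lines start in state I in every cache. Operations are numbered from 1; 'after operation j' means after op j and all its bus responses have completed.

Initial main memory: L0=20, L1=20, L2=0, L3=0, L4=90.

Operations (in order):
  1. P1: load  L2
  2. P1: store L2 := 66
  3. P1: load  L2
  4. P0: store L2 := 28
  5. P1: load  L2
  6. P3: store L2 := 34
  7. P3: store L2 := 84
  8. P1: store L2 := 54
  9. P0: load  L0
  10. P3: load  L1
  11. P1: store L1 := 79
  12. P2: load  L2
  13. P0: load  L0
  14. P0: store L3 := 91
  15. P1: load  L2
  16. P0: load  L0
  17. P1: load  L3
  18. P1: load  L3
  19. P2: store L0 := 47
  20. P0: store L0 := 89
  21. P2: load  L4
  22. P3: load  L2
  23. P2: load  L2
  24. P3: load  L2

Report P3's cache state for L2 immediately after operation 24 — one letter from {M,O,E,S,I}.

state = S

[1] P1: load  L2 | P0:I, P1:E(0), P2:I, P3:I | bus: BusRd
[2] P1: store L2 := 66 | P0:I, P1:M(66), P2:I, P3:I | bus: none
[3] P1: load  L2 | P0:I, P1:M(66), P2:I, P3:I | bus: none
[4] P0: store L2 := 28 | P0:M(28), P1:I, P2:I, P3:I | bus: BusRdX,Flush
[5] P1: load  L2 | P0:O(28), P1:S(28), P2:I, P3:I | bus: BusRd
[6] P3: store L2 := 34 | P0:I, P1:I, P2:I, P3:M(34) | bus: BusRdX,Flush
[7] P3: store L2 := 84 | P0:I, P1:I, P2:I, P3:M(84) | bus: none
[8] P1: store L2 := 54 | P0:I, P1:M(54), P2:I, P3:I | bus: BusRdX,Flush
[9] P0: load  L0 | P0:E(20), P1:I, P2:I, P3:I | bus: BusRd
[10] P3: load  L1 | P0:I, P1:I, P2:I, P3:E(20) | bus: BusRd
[11] P1: store L1 := 79 | P0:I, P1:M(79), P2:I, P3:I | bus: BusRdX
[12] P2: load  L2 | P0:I, P1:O(54), P2:S(54), P3:I | bus: BusRd
[13] P0: load  L0 | P0:E(20), P1:I, P2:I, P3:I | bus: none
[14] P0: store L3 := 91 | P0:M(91), P1:I, P2:I, P3:I | bus: BusRdX
[15] P1: load  L2 | P0:I, P1:O(54), P2:S(54), P3:I | bus: none
[16] P0: load  L0 | P0:E(20), P1:I, P2:I, P3:I | bus: none
[17] P1: load  L3 | P0:O(91), P1:S(91), P2:I, P3:I | bus: BusRd
[18] P1: load  L3 | P0:O(91), P1:S(91), P2:I, P3:I | bus: none
[19] P2: store L0 := 47 | P0:I, P1:I, P2:M(47), P3:I | bus: BusRdX
[20] P0: store L0 := 89 | P0:M(89), P1:I, P2:I, P3:I | bus: BusRdX,Flush
[21] P2: load  L4 | P0:I, P1:I, P2:E(90), P3:I | bus: BusRd
[22] P3: load  L2 | P0:I, P1:O(54), P2:S(54), P3:S(54) | bus: BusRd
[23] P2: load  L2 | P0:I, P1:O(54), P2:S(54), P3:S(54) | bus: none
[24] P3: load  L2 | P0:I, P1:O(54), P2:S(54), P3:S(54) | bus: none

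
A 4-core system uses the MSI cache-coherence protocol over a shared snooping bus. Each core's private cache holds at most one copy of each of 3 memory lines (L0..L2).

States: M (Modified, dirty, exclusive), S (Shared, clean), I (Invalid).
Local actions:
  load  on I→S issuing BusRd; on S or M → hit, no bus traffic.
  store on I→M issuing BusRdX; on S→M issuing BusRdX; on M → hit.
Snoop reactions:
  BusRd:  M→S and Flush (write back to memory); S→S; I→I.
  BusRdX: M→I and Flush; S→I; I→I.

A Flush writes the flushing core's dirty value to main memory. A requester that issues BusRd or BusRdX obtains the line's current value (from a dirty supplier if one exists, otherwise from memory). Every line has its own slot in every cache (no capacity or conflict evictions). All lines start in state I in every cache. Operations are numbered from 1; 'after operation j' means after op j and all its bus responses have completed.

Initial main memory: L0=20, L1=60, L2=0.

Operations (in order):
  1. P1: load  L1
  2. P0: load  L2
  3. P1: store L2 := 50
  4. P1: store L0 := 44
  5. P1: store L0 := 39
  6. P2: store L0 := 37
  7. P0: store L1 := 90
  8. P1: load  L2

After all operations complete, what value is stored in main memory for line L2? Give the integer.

[1] P1: load  L1 | P0:I, P1:S(60), P2:I, P3:I | bus: BusRd
[2] P0: load  L2 | P0:S(0), P1:I, P2:I, P3:I | bus: BusRd
[3] P1: store L2 := 50 | P0:I, P1:M(50), P2:I, P3:I | bus: BusRdX
[4] P1: store L0 := 44 | P0:I, P1:M(44), P2:I, P3:I | bus: BusRdX
[5] P1: store L0 := 39 | P0:I, P1:M(39), P2:I, P3:I | bus: none
[6] P2: store L0 := 37 | P0:I, P1:I, P2:M(37), P3:I | bus: BusRdX,Flush
[7] P0: store L1 := 90 | P0:M(90), P1:I, P2:I, P3:I | bus: BusRdX
[8] P1: load  L2 | P0:I, P1:M(50), P2:I, P3:I | bus: none

memory[L2] = 0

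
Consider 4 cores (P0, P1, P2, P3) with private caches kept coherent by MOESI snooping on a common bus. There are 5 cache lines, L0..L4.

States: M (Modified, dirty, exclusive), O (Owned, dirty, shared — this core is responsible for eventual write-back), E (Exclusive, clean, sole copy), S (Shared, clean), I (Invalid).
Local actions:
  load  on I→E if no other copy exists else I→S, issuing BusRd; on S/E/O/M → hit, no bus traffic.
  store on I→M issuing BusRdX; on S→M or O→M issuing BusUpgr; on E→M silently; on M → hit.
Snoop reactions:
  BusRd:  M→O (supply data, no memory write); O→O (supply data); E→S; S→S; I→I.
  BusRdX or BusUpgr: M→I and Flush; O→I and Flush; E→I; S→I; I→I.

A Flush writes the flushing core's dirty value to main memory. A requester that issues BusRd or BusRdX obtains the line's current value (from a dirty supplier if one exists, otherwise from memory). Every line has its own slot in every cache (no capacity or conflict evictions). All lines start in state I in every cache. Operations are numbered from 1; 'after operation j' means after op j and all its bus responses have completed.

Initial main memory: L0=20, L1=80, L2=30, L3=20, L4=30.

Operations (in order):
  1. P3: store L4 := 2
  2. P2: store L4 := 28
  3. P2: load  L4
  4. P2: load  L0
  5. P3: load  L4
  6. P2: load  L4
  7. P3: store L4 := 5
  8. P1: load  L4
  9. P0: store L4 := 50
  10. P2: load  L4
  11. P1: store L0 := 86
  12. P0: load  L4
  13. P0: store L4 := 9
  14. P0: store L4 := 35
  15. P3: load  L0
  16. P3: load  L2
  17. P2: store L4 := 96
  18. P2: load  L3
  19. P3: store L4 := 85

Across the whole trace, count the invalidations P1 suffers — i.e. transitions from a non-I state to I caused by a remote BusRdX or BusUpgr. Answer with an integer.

step 1: P3: store L4 := 2  ⟶  IIIM  (L4)  txn=BusRdX  M[L4]=30
step 2: P2: store L4 := 28  ⟶  IIMI  (L4)  txn=BusRdX+Flush  M[L4]=2
step 3: P2: load  L4  ⟶  IIMI  (L4)  txn=∅  M[L4]=2
step 4: P2: load  L0  ⟶  IIEI  (L0)  txn=BusRd  M[L0]=20
step 5: P3: load  L4  ⟶  IIOS  (L4)  txn=BusRd  M[L4]=2
step 6: P2: load  L4  ⟶  IIOS  (L4)  txn=∅  M[L4]=2
step 7: P3: store L4 := 5  ⟶  IIIM  (L4)  txn=BusUpgr+Flush  M[L4]=28
step 8: P1: load  L4  ⟶  ISIO  (L4)  txn=BusRd  M[L4]=28
step 9: P0: store L4 := 50  ⟶  MIII  (L4)  txn=BusRdX+Flush  M[L4]=5
step 10: P2: load  L4  ⟶  OISI  (L4)  txn=BusRd  M[L4]=5
step 11: P1: store L0 := 86  ⟶  IMII  (L0)  txn=BusRdX  M[L0]=20
step 12: P0: load  L4  ⟶  OISI  (L4)  txn=∅  M[L4]=5
step 13: P0: store L4 := 9  ⟶  MIII  (L4)  txn=BusUpgr  M[L4]=5
step 14: P0: store L4 := 35  ⟶  MIII  (L4)  txn=∅  M[L4]=5
step 15: P3: load  L0  ⟶  IOIS  (L0)  txn=BusRd  M[L0]=20
step 16: P3: load  L2  ⟶  IIIE  (L2)  txn=BusRd  M[L2]=30
step 17: P2: store L4 := 96  ⟶  IIMI  (L4)  txn=BusRdX+Flush  M[L4]=35
step 18: P2: load  L3  ⟶  IIEI  (L3)  txn=BusRd  M[L3]=20
step 19: P3: store L4 := 85  ⟶  IIIM  (L4)  txn=BusRdX+Flush  M[L4]=96

invalidations = 1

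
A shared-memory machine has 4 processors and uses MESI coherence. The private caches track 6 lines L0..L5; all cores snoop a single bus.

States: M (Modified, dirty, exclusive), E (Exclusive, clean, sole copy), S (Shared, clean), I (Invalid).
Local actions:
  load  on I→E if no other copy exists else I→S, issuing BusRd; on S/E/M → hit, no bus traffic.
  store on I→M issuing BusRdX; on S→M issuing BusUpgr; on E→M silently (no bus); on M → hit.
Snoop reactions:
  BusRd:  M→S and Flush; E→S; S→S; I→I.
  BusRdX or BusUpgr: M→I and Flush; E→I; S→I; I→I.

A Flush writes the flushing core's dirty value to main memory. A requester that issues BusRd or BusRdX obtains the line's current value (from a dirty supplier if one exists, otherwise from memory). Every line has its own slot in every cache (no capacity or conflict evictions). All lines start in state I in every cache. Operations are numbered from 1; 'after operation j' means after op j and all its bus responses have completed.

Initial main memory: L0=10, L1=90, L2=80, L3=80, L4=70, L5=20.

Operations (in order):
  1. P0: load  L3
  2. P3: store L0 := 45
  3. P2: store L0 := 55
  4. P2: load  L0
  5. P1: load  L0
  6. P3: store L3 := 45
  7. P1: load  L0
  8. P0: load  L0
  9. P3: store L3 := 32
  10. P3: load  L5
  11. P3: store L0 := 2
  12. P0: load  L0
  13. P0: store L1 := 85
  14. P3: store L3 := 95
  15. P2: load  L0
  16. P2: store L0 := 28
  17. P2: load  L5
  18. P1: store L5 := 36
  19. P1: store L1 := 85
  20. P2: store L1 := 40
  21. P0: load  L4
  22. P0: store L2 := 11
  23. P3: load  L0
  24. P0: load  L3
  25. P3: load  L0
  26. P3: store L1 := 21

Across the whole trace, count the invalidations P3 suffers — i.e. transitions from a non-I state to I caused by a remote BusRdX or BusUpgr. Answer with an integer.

1. P0: load  L3  bus=[BusRd]  L3: P0=E P1=I P2=I P3=I  mem[L3]=80
2. P3: store L0 := 45  bus=[BusRdX]  L0: P0=I P1=I P2=I P3=M  mem[L0]=10
3. P2: store L0 := 55  bus=[BusRdX,Flush]  L0: P0=I P1=I P2=M P3=I  mem[L0]=45
4. P2: load  L0  bus=[-]  L0: P0=I P1=I P2=M P3=I  mem[L0]=45
5. P1: load  L0  bus=[BusRd,Flush]  L0: P0=I P1=S P2=S P3=I  mem[L0]=55
6. P3: store L3 := 45  bus=[BusRdX]  L3: P0=I P1=I P2=I P3=M  mem[L3]=80
7. P1: load  L0  bus=[-]  L0: P0=I P1=S P2=S P3=I  mem[L0]=55
8. P0: load  L0  bus=[BusRd]  L0: P0=S P1=S P2=S P3=I  mem[L0]=55
9. P3: store L3 := 32  bus=[-]  L3: P0=I P1=I P2=I P3=M  mem[L3]=80
10. P3: load  L5  bus=[BusRd]  L5: P0=I P1=I P2=I P3=E  mem[L5]=20
11. P3: store L0 := 2  bus=[BusRdX]  L0: P0=I P1=I P2=I P3=M  mem[L0]=55
12. P0: load  L0  bus=[BusRd,Flush]  L0: P0=S P1=I P2=I P3=S  mem[L0]=2
13. P0: store L1 := 85  bus=[BusRdX]  L1: P0=M P1=I P2=I P3=I  mem[L1]=90
14. P3: store L3 := 95  bus=[-]  L3: P0=I P1=I P2=I P3=M  mem[L3]=80
15. P2: load  L0  bus=[BusRd]  L0: P0=S P1=I P2=S P3=S  mem[L0]=2
16. P2: store L0 := 28  bus=[BusUpgr]  L0: P0=I P1=I P2=M P3=I  mem[L0]=2
17. P2: load  L5  bus=[BusRd]  L5: P0=I P1=I P2=S P3=S  mem[L5]=20
18. P1: store L5 := 36  bus=[BusRdX]  L5: P0=I P1=M P2=I P3=I  mem[L5]=20
19. P1: store L1 := 85  bus=[BusRdX,Flush]  L1: P0=I P1=M P2=I P3=I  mem[L1]=85
20. P2: store L1 := 40  bus=[BusRdX,Flush]  L1: P0=I P1=I P2=M P3=I  mem[L1]=85
21. P0: load  L4  bus=[BusRd]  L4: P0=E P1=I P2=I P3=I  mem[L4]=70
22. P0: store L2 := 11  bus=[BusRdX]  L2: P0=M P1=I P2=I P3=I  mem[L2]=80
23. P3: load  L0  bus=[BusRd,Flush]  L0: P0=I P1=I P2=S P3=S  mem[L0]=28
24. P0: load  L3  bus=[BusRd,Flush]  L3: P0=S P1=I P2=I P3=S  mem[L3]=95
25. P3: load  L0  bus=[-]  L0: P0=I P1=I P2=S P3=S  mem[L0]=28
26. P3: store L1 := 21  bus=[BusRdX,Flush]  L1: P0=I P1=I P2=I P3=M  mem[L1]=40

invalidations = 3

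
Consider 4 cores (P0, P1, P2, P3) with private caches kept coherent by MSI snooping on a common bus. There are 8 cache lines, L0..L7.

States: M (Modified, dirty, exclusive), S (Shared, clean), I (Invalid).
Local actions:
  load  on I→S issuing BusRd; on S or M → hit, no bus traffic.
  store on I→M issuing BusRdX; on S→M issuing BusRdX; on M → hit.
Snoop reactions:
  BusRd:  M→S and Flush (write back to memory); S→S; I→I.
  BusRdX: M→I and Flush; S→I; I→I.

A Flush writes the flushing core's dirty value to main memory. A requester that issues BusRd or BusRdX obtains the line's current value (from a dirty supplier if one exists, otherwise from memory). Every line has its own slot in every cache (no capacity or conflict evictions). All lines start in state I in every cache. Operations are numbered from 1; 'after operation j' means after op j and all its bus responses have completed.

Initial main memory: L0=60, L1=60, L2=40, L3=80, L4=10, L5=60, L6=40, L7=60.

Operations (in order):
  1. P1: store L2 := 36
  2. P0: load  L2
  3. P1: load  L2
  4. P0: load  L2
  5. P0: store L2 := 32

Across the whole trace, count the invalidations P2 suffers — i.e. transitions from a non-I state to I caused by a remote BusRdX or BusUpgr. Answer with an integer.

  op1 P1: store L2 := 36 → I/M/I/I on L2; bus BusRdX; mem=40
  op2 P0: load  L2 → S/S/I/I on L2; bus BusRd Flush; mem=36
  op3 P1: load  L2 → S/S/I/I on L2; bus (none); mem=36
  op4 P0: load  L2 → S/S/I/I on L2; bus (none); mem=36
  op5 P0: store L2 := 32 → M/I/I/I on L2; bus BusRdX; mem=36

invalidations = 0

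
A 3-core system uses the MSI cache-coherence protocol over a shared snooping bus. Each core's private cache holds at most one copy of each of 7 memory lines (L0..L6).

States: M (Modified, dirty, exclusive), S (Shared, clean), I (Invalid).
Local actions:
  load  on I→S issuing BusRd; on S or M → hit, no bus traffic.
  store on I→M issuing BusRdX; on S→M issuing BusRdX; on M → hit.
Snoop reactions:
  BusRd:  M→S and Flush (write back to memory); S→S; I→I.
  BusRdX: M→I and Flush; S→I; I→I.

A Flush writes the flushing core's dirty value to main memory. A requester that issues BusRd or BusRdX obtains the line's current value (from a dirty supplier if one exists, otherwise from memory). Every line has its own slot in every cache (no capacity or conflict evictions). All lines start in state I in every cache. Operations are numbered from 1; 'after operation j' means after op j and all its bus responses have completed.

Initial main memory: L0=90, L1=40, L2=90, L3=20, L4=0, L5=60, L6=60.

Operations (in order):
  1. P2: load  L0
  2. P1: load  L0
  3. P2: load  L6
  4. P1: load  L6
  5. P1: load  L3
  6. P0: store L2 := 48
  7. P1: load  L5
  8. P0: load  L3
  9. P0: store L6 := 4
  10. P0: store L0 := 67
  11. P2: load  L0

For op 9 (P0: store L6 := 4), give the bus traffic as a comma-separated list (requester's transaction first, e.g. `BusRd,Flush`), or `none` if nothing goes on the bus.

bus = BusRdX

step 1: P2: load  L0  ⟶  IIS  (L0)  txn=BusRd  M[L0]=90
step 2: P1: load  L0  ⟶  ISS  (L0)  txn=BusRd  M[L0]=90
step 3: P2: load  L6  ⟶  IIS  (L6)  txn=BusRd  M[L6]=60
step 4: P1: load  L6  ⟶  ISS  (L6)  txn=BusRd  M[L6]=60
step 5: P1: load  L3  ⟶  ISI  (L3)  txn=BusRd  M[L3]=20
step 6: P0: store L2 := 48  ⟶  MII  (L2)  txn=BusRdX  M[L2]=90
step 7: P1: load  L5  ⟶  ISI  (L5)  txn=BusRd  M[L5]=60
step 8: P0: load  L3  ⟶  SSI  (L3)  txn=BusRd  M[L3]=20
step 9: P0: store L6 := 4  ⟶  MII  (L6)  txn=BusRdX  M[L6]=60
step 10: P0: store L0 := 67  ⟶  MII  (L0)  txn=BusRdX  M[L0]=90
step 11: P2: load  L0  ⟶  SIS  (L0)  txn=BusRd+Flush  M[L0]=67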